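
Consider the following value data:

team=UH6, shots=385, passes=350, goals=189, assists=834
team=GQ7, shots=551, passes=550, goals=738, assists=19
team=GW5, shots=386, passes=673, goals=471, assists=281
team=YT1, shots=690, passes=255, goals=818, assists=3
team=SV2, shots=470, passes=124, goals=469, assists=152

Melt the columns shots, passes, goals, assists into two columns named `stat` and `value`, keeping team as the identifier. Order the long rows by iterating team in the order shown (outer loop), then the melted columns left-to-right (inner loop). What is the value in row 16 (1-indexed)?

20 rows total (5 × 4). Row 16: index ⌊(16-1)/4⌋ = 3 into team → YT1; (16-1) mod 4 = 3 into the melted columns → assists.
So row 16 is (YT1, assists, 3); value = 3.

3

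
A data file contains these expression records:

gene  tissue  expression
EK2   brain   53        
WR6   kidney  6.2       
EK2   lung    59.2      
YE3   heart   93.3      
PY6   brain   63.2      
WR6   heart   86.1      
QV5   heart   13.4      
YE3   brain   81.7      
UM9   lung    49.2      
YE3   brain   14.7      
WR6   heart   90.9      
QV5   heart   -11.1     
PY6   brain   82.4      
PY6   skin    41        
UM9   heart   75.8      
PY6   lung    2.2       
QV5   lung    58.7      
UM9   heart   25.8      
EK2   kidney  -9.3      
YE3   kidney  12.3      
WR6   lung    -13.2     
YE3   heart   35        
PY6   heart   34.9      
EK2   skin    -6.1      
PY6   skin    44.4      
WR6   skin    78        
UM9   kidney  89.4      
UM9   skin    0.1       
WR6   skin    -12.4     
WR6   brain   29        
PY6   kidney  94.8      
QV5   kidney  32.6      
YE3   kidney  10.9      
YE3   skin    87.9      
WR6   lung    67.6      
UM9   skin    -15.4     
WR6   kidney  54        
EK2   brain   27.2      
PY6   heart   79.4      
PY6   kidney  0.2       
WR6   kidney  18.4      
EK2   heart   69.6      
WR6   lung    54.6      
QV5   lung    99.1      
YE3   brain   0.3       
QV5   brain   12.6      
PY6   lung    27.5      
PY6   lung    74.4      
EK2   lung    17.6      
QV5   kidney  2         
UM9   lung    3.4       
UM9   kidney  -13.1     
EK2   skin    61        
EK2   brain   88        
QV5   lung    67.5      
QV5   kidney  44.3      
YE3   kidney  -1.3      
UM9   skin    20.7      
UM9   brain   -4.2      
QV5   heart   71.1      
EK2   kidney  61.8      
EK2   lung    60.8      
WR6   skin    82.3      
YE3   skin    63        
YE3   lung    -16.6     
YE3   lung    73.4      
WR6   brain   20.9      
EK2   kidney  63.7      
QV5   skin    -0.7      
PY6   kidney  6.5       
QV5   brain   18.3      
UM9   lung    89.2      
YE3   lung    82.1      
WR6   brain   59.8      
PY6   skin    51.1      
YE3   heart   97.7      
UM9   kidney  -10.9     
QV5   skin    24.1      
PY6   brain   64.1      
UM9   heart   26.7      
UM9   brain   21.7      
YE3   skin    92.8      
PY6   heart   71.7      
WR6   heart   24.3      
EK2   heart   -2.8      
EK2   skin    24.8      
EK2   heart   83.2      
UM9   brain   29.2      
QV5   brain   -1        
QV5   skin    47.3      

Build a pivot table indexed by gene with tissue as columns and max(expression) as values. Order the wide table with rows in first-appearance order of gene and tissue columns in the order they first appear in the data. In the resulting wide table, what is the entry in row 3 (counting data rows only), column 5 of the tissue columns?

With rows in first-appearance order of gene, row 3 is gene=YE3. tissue columns in first-appearance order: brain, kidney, lung, heart, skin; column 5 is skin.
Long rows with gene=YE3, tissue=skin: max(87.9, 63, 92.8) = 92.8.

92.8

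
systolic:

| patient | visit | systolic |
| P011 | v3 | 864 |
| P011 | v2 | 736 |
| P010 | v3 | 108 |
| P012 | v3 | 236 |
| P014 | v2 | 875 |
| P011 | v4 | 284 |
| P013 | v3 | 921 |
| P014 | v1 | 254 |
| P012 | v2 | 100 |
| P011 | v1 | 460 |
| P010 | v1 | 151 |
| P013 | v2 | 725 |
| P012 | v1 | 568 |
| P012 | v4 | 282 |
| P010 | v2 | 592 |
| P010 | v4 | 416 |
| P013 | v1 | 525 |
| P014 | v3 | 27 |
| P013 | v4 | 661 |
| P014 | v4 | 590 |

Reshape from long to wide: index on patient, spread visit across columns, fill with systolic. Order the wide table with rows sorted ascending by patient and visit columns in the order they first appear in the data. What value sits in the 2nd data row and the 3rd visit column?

284

With rows sorted ascending by patient, row 2 is patient=P011. visit columns in first-appearance order: v3, v2, v4, v1; column 3 is v4.
Long rows with patient=P011, visit=v4: systolic = 284.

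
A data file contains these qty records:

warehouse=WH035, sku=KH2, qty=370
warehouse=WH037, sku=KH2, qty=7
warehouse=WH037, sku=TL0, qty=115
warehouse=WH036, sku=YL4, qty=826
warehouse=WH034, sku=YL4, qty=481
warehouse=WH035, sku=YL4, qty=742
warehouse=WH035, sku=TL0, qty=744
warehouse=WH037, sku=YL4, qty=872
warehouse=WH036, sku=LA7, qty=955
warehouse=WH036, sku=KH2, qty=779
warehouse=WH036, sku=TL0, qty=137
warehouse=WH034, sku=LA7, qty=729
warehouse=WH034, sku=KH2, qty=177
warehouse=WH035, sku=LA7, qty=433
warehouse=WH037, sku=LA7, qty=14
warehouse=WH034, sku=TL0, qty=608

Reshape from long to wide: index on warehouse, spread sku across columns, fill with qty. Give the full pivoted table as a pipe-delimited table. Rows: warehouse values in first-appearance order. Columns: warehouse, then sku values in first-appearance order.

| warehouse | KH2 | TL0 | YL4 | LA7 |
| WH035 | 370 | 744 | 742 | 433 |
| WH037 | 7 | 115 | 872 | 14 |
| WH036 | 779 | 137 | 826 | 955 |
| WH034 | 177 | 608 | 481 | 729 |

Columns: warehouse plus the 4 distinct sku values (KH2, TL0, YL4, LA7).
For example, row WH035 column KH2 takes qty=370 from the long row (WH035, KH2).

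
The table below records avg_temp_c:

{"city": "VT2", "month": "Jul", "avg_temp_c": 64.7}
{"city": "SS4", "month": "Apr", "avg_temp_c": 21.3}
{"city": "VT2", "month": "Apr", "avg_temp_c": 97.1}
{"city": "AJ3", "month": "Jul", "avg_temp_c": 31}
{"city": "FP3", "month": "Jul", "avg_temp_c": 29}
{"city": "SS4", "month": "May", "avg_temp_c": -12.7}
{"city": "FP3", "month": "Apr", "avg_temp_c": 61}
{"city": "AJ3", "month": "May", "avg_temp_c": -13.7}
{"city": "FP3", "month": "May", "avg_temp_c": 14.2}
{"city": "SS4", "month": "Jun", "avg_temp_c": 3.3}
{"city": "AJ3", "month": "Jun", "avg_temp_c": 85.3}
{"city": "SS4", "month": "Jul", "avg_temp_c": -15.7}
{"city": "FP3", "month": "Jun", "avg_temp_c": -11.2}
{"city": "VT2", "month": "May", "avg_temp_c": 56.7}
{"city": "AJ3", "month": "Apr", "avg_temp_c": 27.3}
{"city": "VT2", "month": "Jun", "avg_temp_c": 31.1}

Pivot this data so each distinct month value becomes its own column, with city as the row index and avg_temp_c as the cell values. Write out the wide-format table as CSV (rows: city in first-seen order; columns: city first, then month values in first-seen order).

city,Jul,Apr,May,Jun
VT2,64.7,97.1,56.7,31.1
SS4,-15.7,21.3,-12.7,3.3
AJ3,31,27.3,-13.7,85.3
FP3,29,61,14.2,-11.2

Columns: city plus the 4 distinct month values (Jul, Apr, May, Jun).
For example, row VT2 column Jul takes avg_temp_c=64.7 from the long row (VT2, Jul).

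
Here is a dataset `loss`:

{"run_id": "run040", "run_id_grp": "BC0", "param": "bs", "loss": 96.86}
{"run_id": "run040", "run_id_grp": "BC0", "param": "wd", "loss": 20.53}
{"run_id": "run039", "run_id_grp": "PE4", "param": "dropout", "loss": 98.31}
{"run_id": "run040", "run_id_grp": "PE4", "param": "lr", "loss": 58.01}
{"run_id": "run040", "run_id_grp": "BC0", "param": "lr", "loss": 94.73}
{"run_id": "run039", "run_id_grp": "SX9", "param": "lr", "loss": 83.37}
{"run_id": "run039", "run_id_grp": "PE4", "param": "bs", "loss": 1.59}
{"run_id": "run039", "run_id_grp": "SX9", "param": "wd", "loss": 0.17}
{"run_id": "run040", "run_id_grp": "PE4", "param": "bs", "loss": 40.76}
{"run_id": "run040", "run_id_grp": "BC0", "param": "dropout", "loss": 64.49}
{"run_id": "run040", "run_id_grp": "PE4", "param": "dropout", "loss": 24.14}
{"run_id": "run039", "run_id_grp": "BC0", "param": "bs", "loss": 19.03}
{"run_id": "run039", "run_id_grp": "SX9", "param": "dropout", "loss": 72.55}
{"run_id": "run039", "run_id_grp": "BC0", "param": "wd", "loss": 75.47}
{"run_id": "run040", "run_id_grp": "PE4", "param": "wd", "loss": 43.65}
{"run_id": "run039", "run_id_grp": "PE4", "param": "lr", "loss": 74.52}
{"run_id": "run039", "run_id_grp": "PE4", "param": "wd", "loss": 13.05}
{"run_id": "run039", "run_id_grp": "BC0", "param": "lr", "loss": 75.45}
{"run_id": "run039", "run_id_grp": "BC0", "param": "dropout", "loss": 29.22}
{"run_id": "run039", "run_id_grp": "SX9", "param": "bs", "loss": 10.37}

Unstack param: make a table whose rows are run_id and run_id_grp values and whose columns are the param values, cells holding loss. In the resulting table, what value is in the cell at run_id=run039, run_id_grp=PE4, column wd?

13.05

Wide layout: rows indexed by run_id and run_id_grp, columns are the 4 distinct param values (bs, wd, dropout, lr).
Cell (run_id=run039, run_id_grp=PE4, param=wd) draws from the long row where run_id=run039, run_id_grp=PE4 and param=wd, which has loss=13.05.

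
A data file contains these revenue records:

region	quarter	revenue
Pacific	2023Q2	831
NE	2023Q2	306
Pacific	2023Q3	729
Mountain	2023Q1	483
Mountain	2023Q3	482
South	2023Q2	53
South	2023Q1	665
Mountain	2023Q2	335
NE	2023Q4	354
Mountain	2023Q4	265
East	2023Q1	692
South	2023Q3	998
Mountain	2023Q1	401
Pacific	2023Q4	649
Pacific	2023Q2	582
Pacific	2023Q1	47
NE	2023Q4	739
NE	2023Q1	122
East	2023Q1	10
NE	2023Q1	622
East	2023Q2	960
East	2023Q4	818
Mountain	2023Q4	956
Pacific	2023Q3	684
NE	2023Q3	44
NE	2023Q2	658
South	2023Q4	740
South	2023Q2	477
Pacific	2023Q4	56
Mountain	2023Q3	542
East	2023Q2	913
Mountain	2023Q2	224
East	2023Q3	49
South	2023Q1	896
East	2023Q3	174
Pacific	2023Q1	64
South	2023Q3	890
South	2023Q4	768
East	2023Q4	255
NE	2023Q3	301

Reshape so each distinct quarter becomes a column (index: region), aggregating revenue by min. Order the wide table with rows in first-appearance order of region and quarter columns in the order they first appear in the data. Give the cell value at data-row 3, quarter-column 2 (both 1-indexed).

482

With rows in first-appearance order of region, row 3 is region=Mountain. quarter columns in first-appearance order: 2023Q2, 2023Q3, 2023Q1, 2023Q4; column 2 is 2023Q3.
Long rows with region=Mountain, quarter=2023Q3: min(482, 542) = 482.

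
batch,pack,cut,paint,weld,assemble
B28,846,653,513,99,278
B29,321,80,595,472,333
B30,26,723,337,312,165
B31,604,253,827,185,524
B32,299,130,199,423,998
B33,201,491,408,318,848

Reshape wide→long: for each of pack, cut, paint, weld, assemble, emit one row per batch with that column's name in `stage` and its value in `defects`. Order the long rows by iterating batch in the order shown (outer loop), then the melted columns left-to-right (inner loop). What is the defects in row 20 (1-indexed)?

524

30 rows total (6 × 5). Row 20: index ⌊(20-1)/5⌋ = 3 into batch → B31; (20-1) mod 5 = 4 into the melted columns → assemble.
So row 20 is (B31, assemble, 524); defects = 524.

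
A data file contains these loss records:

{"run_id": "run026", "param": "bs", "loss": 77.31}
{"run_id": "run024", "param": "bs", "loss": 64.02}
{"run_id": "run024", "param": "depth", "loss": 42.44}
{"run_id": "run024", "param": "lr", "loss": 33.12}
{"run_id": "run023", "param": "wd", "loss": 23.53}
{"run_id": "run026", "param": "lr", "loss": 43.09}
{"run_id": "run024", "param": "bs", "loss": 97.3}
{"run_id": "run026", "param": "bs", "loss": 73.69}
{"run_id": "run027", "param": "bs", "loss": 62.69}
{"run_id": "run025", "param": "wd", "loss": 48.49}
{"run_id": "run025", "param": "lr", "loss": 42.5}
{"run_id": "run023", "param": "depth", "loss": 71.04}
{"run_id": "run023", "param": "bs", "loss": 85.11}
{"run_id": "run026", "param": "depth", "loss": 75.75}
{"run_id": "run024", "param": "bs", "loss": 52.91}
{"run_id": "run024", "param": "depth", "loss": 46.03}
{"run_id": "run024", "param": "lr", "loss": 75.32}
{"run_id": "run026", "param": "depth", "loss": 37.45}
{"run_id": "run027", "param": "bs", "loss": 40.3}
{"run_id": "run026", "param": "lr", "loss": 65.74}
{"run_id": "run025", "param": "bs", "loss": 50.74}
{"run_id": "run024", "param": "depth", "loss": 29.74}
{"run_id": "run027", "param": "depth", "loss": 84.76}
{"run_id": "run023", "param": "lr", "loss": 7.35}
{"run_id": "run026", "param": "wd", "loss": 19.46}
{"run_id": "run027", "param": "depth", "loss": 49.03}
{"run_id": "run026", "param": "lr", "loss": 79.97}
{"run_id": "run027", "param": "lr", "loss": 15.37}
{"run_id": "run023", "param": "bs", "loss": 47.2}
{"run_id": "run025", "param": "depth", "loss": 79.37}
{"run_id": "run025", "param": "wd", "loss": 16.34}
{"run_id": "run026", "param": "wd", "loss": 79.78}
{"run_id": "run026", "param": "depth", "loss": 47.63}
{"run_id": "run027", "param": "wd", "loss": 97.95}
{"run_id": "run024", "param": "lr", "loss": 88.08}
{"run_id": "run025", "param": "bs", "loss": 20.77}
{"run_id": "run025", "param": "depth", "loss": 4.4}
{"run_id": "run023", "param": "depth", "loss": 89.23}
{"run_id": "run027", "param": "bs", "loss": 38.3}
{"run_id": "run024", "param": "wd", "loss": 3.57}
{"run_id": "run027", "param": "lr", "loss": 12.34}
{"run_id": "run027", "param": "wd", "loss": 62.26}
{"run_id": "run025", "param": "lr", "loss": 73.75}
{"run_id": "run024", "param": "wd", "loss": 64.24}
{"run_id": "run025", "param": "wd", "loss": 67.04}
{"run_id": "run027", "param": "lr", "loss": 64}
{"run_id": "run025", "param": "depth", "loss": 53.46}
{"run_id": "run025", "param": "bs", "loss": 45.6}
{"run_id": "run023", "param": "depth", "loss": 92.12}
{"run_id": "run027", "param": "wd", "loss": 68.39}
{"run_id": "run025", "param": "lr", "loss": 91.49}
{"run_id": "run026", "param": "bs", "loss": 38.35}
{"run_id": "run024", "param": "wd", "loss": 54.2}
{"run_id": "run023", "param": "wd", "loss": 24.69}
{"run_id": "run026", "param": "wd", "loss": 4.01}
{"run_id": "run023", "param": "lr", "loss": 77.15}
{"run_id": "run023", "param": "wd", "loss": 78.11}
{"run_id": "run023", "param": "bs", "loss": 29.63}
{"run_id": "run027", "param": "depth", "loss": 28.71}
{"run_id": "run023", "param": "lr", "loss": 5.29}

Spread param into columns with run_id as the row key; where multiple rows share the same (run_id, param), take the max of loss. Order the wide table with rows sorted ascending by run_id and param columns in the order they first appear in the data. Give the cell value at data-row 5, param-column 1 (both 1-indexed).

62.69

With rows sorted ascending by run_id, row 5 is run_id=run027. param columns in first-appearance order: bs, depth, lr, wd; column 1 is bs.
Long rows with run_id=run027, param=bs: max(62.69, 40.3, 38.3) = 62.69.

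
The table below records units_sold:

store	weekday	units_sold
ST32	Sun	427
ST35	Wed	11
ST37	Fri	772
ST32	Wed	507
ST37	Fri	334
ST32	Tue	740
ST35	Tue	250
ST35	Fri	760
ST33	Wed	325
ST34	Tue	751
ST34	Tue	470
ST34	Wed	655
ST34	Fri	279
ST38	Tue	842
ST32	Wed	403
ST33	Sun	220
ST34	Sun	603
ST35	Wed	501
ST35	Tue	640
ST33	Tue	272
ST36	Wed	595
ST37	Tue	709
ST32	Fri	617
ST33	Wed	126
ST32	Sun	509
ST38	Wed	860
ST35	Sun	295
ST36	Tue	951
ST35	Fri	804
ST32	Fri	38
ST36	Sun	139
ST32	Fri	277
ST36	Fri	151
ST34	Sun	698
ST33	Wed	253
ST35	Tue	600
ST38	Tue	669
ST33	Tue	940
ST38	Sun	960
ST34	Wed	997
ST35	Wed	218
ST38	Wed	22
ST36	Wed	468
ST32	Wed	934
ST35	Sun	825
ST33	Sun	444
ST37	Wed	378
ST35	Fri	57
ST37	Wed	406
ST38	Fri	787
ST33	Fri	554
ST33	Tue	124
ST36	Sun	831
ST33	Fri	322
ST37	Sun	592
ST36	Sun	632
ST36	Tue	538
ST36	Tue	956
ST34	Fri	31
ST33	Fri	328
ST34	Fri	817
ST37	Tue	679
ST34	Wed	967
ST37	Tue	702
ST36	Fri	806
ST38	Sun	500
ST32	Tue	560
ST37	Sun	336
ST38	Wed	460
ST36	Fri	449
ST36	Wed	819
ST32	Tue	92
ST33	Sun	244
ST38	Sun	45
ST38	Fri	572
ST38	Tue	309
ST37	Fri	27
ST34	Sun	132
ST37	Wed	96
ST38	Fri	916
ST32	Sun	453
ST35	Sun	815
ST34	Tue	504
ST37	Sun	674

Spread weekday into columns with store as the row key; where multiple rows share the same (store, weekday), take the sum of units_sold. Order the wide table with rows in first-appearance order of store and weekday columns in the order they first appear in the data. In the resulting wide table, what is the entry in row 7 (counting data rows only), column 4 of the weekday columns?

2445

With rows in first-appearance order of store, row 7 is store=ST36. weekday columns in first-appearance order: Sun, Wed, Fri, Tue; column 4 is Tue.
Long rows with store=ST36, weekday=Tue: 951 + 538 + 956 = 2445.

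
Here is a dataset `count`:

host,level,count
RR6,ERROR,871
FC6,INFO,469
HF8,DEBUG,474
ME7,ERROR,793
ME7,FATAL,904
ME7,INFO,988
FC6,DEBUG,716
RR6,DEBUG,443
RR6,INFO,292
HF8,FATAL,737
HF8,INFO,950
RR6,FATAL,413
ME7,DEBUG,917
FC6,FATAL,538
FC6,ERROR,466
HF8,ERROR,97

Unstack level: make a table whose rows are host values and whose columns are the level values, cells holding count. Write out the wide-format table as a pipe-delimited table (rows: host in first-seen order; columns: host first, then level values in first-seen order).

| host | ERROR | INFO | DEBUG | FATAL |
| RR6 | 871 | 292 | 443 | 413 |
| FC6 | 466 | 469 | 716 | 538 |
| HF8 | 97 | 950 | 474 | 737 |
| ME7 | 793 | 988 | 917 | 904 |

Columns: host plus the 4 distinct level values (ERROR, INFO, DEBUG, FATAL).
For example, row RR6 column ERROR takes count=871 from the long row (RR6, ERROR).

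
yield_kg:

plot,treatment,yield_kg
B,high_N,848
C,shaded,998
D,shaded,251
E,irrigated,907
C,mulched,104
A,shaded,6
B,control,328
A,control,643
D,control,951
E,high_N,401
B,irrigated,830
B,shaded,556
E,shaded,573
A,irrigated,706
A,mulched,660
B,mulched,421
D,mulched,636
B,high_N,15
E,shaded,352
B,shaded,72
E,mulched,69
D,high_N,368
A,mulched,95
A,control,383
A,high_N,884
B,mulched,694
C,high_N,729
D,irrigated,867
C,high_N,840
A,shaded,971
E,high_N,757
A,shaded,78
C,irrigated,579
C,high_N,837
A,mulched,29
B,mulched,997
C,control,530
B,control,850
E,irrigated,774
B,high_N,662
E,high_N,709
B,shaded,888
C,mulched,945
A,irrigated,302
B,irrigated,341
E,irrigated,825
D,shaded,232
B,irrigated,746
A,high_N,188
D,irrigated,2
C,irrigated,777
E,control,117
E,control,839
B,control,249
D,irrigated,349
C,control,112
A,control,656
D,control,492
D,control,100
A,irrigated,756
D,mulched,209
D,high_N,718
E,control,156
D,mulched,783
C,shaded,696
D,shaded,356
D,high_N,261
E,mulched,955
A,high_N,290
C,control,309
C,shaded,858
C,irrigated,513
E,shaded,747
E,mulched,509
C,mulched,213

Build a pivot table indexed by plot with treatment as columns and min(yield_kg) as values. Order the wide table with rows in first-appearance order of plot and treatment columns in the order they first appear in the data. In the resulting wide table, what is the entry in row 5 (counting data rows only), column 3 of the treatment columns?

302

With rows in first-appearance order of plot, row 5 is plot=A. treatment columns in first-appearance order: high_N, shaded, irrigated, mulched, control; column 3 is irrigated.
Long rows with plot=A, treatment=irrigated: min(706, 302, 756) = 302.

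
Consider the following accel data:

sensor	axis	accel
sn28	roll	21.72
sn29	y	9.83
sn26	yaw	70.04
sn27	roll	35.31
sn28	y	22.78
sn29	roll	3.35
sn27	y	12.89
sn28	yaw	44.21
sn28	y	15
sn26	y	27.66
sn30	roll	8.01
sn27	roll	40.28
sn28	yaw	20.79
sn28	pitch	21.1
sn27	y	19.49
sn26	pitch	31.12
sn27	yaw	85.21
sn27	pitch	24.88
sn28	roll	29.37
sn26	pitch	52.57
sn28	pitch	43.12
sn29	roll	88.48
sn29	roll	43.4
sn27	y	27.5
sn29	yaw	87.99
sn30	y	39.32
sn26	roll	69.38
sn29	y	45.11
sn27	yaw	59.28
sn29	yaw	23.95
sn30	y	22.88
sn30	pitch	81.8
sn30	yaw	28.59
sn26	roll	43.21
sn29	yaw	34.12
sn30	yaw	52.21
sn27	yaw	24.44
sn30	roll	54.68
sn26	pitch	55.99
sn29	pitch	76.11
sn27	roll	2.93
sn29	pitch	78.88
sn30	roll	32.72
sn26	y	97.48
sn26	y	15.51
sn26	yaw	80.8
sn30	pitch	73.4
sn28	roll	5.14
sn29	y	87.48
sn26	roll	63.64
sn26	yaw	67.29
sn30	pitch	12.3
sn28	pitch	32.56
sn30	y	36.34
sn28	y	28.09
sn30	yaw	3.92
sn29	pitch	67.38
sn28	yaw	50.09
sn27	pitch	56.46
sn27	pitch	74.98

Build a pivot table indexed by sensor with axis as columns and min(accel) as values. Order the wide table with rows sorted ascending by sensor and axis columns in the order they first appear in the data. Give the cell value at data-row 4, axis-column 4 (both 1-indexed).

67.38

With rows sorted ascending by sensor, row 4 is sensor=sn29. axis columns in first-appearance order: roll, y, yaw, pitch; column 4 is pitch.
Long rows with sensor=sn29, axis=pitch: min(76.11, 78.88, 67.38) = 67.38.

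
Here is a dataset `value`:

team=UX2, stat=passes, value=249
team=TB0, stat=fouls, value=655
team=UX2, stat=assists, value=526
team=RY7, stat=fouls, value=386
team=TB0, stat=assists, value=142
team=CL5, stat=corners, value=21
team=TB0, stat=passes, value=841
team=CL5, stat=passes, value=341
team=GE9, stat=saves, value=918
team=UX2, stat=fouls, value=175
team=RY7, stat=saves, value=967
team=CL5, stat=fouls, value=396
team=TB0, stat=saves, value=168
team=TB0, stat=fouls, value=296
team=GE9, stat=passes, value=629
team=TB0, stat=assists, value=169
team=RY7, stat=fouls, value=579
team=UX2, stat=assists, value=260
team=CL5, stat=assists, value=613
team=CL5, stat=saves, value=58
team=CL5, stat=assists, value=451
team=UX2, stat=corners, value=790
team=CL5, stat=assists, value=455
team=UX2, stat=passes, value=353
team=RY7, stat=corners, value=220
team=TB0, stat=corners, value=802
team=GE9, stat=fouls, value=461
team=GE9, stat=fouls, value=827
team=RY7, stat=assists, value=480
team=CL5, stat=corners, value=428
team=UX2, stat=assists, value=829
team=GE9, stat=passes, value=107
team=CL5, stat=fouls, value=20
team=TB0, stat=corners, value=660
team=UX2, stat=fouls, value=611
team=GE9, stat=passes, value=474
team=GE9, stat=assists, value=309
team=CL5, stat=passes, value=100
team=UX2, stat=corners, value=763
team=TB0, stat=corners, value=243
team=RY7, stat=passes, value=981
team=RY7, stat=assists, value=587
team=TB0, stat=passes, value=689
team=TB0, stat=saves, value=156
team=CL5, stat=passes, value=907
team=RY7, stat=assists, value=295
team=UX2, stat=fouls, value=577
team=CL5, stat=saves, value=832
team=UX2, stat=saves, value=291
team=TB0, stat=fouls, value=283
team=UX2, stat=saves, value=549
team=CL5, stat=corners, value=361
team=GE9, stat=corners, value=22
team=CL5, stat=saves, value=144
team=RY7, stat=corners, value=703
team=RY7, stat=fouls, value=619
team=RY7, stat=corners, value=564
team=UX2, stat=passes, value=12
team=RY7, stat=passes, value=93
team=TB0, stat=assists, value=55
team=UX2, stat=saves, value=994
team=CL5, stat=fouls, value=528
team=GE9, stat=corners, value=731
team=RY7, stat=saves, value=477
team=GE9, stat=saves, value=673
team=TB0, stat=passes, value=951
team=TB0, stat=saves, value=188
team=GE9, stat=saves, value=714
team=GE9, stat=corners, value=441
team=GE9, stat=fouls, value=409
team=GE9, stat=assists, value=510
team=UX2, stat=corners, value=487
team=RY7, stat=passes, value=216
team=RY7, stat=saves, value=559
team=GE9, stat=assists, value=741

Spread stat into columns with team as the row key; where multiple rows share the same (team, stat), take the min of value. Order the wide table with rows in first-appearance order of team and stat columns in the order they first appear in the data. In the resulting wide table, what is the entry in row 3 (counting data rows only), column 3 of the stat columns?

295

With rows in first-appearance order of team, row 3 is team=RY7. stat columns in first-appearance order: passes, fouls, assists, corners, saves; column 3 is assists.
Long rows with team=RY7, stat=assists: min(480, 587, 295) = 295.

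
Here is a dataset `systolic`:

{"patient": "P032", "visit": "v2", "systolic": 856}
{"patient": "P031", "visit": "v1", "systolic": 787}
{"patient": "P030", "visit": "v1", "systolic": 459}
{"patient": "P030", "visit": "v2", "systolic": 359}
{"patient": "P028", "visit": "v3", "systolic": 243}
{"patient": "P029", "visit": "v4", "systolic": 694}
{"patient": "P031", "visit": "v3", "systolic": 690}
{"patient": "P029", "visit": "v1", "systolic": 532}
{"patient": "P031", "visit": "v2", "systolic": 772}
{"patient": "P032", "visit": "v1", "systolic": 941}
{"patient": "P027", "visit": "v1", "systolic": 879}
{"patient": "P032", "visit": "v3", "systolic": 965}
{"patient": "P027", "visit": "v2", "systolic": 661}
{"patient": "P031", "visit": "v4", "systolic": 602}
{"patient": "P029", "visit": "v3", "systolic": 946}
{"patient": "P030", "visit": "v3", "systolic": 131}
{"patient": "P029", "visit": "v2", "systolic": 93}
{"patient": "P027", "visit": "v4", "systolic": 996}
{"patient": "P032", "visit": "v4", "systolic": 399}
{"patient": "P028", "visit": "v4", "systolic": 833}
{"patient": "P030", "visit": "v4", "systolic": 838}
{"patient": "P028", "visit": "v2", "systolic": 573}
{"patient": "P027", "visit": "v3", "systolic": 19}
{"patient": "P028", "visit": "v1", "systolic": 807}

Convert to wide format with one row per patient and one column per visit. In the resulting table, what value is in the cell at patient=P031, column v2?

Wide layout: rows indexed by patient, columns are the 4 distinct visit values (v2, v1, v3, v4).
Cell (patient=P031, visit=v2) draws from the long row where patient=P031 and visit=v2, which has systolic=772.

772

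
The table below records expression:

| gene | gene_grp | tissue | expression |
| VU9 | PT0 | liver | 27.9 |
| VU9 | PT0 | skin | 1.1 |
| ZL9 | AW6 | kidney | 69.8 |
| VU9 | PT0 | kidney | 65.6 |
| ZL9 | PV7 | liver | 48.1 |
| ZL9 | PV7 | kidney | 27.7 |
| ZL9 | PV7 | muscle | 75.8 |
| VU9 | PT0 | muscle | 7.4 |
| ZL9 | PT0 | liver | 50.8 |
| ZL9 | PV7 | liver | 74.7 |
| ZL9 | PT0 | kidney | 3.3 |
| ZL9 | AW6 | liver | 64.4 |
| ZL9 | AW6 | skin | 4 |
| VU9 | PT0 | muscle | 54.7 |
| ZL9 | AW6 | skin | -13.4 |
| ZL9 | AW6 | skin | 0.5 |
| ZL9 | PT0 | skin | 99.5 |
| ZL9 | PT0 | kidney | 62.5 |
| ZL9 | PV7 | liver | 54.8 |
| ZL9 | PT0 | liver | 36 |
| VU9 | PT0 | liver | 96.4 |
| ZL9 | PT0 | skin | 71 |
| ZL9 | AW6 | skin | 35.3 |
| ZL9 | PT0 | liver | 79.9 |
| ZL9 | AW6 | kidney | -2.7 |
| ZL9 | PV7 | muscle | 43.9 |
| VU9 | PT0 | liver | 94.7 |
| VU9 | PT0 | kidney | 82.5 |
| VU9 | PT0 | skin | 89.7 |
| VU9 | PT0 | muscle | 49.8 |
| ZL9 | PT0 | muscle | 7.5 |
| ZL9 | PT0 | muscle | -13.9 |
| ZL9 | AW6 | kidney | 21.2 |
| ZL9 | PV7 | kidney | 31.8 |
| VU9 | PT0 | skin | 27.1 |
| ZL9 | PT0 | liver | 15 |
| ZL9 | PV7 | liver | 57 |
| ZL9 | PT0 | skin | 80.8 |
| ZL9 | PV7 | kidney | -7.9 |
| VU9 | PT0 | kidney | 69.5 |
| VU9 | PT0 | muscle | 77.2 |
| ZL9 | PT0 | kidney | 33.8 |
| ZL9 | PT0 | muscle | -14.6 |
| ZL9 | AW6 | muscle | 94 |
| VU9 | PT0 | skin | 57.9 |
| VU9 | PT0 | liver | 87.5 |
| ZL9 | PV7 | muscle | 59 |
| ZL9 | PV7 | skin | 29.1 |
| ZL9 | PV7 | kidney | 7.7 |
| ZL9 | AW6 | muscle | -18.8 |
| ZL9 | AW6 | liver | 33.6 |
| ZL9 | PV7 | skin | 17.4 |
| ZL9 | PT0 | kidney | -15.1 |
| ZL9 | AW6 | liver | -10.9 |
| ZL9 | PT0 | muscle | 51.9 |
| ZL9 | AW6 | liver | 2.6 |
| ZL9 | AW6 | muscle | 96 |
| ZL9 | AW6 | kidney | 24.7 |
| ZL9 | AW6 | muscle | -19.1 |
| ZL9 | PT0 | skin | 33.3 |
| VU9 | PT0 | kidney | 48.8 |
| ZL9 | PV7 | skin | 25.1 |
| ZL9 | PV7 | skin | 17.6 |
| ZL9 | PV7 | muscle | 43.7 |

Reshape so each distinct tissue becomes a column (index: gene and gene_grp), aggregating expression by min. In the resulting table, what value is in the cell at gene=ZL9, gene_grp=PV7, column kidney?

-7.9

Rows with gene=ZL9, gene_grp=PV7 and tissue=kidney: expression values are 27.7, 31.8, -7.9, 7.7.
min(27.7, 31.8, -7.9, 7.7) = -7.9.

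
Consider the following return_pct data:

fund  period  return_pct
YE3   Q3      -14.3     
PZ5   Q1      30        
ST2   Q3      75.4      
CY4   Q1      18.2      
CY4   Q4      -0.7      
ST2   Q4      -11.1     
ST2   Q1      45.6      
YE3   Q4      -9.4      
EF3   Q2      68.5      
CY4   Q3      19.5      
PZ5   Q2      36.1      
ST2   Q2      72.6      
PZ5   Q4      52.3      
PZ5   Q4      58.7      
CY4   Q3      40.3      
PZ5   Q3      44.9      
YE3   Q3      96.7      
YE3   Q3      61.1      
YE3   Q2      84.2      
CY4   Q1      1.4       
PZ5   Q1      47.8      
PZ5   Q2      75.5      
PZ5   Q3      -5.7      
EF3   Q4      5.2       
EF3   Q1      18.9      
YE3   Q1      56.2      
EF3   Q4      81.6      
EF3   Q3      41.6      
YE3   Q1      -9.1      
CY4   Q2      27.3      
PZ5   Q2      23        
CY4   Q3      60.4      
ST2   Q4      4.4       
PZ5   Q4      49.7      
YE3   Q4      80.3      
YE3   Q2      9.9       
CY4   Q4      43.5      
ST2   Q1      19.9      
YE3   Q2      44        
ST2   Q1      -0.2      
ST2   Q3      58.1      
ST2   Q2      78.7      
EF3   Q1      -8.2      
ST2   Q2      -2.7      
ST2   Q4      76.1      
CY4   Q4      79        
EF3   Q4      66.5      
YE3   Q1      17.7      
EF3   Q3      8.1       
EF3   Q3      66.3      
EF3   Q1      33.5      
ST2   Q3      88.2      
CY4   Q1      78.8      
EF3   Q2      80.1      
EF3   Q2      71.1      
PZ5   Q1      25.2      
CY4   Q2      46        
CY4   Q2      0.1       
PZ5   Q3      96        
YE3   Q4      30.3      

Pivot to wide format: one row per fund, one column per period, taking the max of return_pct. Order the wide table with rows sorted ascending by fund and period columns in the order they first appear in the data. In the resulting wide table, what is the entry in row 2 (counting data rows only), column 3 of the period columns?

81.6

With rows sorted ascending by fund, row 2 is fund=EF3. period columns in first-appearance order: Q3, Q1, Q4, Q2; column 3 is Q4.
Long rows with fund=EF3, period=Q4: max(5.2, 81.6, 66.5) = 81.6.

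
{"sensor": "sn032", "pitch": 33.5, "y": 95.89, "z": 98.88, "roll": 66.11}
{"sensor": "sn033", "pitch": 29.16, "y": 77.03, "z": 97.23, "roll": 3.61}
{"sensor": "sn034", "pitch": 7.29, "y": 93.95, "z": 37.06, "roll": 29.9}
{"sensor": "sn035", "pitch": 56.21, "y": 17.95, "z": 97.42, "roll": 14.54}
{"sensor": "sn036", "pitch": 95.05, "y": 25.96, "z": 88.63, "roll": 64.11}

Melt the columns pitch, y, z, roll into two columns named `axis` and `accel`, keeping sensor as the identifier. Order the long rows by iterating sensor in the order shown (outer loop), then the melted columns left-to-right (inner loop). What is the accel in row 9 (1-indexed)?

20 rows total (5 × 4). Row 9: index ⌊(9-1)/4⌋ = 2 into sensor → sn034; (9-1) mod 4 = 0 into the melted columns → pitch.
So row 9 is (sn034, pitch, 7.29); accel = 7.29.

7.29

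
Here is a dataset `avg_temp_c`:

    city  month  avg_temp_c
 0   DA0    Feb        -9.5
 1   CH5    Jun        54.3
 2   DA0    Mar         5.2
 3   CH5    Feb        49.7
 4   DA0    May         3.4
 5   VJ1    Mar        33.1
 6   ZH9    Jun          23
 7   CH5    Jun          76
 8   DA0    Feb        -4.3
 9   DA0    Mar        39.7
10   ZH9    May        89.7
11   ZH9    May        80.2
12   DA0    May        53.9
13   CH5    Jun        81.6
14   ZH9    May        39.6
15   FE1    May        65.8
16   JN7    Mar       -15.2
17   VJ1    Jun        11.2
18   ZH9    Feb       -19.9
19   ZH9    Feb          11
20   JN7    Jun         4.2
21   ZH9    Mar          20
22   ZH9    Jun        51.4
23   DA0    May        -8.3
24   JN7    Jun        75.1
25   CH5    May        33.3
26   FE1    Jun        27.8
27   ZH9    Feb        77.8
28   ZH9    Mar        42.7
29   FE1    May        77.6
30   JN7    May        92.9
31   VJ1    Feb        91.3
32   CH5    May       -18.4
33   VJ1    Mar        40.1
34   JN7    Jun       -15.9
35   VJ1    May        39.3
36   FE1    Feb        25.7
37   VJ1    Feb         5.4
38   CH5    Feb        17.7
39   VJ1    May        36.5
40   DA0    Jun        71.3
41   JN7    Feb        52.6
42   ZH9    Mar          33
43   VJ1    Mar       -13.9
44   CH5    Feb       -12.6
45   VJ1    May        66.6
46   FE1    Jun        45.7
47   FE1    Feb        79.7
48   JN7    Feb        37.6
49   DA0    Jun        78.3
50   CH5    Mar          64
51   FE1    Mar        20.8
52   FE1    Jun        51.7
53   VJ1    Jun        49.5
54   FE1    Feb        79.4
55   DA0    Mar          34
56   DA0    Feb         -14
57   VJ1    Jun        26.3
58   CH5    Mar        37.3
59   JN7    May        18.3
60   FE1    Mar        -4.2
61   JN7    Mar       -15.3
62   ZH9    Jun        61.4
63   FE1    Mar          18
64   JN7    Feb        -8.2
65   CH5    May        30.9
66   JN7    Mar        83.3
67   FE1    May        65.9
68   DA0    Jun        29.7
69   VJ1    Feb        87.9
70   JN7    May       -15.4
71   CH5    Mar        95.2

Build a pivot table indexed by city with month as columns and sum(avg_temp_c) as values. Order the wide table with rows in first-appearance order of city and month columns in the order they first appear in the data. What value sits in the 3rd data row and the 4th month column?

142.4

With rows in first-appearance order of city, row 3 is city=VJ1. month columns in first-appearance order: Feb, Jun, Mar, May; column 4 is May.
Long rows with city=VJ1, month=May: 39.3 + 36.5 + 66.6 = 142.4.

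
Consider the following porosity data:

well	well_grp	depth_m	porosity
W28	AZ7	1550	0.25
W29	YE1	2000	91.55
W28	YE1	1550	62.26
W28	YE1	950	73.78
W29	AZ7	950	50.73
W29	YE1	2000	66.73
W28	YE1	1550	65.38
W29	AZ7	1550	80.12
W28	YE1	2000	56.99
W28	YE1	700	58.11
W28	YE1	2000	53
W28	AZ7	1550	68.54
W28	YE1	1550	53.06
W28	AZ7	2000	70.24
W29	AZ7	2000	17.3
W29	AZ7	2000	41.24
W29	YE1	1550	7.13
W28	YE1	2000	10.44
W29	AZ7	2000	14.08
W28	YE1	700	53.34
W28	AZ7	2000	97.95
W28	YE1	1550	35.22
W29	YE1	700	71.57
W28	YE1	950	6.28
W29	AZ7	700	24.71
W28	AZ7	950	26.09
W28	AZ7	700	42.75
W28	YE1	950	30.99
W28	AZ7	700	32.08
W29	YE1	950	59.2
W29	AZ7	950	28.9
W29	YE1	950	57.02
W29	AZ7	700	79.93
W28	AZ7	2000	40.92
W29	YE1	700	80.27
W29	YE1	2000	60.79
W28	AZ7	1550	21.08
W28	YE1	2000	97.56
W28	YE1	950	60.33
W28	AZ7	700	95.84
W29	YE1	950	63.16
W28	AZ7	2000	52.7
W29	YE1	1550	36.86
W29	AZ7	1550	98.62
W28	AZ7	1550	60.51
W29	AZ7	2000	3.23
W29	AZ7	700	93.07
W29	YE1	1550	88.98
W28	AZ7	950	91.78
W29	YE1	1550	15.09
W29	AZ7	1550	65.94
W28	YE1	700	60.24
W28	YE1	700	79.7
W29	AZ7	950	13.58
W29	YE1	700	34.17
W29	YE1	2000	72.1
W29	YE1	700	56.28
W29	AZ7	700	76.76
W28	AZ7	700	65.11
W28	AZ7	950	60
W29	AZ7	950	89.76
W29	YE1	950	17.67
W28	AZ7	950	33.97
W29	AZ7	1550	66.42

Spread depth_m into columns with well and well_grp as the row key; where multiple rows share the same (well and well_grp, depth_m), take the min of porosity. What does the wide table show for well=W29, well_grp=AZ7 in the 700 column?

Rows with well=W29, well_grp=AZ7 and depth_m=700: porosity values are 24.71, 79.93, 93.07, 76.76.
min(24.71, 79.93, 93.07, 76.76) = 24.71.

24.71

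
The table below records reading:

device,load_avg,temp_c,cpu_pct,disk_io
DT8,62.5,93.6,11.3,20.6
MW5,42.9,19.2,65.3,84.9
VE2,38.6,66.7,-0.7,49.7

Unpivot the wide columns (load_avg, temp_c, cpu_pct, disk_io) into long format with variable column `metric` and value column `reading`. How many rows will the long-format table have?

3 device values × 4 melted columns = 12 rows.

12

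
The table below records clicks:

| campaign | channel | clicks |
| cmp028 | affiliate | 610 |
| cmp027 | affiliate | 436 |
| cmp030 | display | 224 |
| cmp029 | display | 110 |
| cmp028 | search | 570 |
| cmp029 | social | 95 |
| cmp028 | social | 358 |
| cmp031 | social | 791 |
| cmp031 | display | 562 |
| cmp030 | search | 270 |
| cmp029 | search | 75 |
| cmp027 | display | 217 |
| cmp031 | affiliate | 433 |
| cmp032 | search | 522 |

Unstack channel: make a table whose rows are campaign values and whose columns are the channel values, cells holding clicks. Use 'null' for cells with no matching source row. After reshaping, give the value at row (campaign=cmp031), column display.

The long row with campaign=cmp031, channel=display has clicks=562.

562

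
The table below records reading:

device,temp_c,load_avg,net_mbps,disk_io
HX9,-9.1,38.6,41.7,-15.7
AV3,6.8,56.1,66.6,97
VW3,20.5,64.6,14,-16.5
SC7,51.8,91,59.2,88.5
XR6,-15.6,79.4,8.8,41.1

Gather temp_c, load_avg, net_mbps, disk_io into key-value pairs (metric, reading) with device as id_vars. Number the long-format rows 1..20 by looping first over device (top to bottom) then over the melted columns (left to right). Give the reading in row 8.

97

20 rows total (5 × 4). Row 8: index ⌊(8-1)/4⌋ = 1 into device → AV3; (8-1) mod 4 = 3 into the melted columns → disk_io.
So row 8 is (AV3, disk_io, 97); reading = 97.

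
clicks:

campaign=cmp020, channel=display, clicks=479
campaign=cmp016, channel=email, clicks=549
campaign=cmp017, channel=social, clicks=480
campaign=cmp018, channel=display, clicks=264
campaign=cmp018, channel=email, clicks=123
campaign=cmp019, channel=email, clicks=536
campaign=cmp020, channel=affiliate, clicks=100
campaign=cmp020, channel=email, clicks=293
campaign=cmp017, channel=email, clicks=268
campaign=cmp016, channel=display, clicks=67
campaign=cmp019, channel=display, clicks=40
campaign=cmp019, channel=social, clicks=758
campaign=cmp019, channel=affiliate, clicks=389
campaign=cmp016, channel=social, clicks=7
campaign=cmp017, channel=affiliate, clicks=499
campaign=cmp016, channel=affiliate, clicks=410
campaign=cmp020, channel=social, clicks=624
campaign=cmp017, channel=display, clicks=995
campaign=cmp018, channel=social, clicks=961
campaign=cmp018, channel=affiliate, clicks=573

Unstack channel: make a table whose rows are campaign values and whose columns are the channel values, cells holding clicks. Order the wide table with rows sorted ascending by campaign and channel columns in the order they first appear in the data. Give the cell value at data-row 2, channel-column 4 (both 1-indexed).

With rows sorted ascending by campaign, row 2 is campaign=cmp017. channel columns in first-appearance order: display, email, social, affiliate; column 4 is affiliate.
Long rows with campaign=cmp017, channel=affiliate: clicks = 499.

499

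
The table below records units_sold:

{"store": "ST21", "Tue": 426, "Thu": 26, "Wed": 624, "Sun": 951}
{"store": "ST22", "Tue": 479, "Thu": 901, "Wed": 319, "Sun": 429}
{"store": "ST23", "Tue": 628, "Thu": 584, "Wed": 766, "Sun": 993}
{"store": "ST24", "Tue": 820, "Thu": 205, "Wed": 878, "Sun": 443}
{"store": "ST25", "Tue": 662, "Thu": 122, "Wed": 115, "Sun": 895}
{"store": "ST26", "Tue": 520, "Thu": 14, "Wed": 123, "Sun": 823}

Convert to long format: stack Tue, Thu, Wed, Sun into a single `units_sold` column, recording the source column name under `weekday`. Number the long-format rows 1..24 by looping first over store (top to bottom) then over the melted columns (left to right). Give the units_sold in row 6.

24 rows total (6 × 4). Row 6: index ⌊(6-1)/4⌋ = 1 into store → ST22; (6-1) mod 4 = 1 into the melted columns → Thu.
So row 6 is (ST22, Thu, 901); units_sold = 901.

901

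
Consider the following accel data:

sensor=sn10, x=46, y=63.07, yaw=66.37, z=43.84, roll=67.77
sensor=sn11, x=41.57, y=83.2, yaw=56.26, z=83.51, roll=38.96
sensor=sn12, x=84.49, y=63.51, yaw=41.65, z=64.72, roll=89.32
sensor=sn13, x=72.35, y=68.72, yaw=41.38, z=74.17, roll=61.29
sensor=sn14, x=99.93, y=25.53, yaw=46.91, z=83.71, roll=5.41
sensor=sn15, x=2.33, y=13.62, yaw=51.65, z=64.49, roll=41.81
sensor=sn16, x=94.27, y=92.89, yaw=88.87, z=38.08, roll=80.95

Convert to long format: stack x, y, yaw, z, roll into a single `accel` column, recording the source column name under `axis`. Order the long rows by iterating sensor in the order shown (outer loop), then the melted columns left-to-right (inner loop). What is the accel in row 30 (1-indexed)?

41.81

35 rows total (7 × 5). Row 30: index ⌊(30-1)/5⌋ = 5 into sensor → sn15; (30-1) mod 5 = 4 into the melted columns → roll.
So row 30 is (sn15, roll, 41.81); accel = 41.81.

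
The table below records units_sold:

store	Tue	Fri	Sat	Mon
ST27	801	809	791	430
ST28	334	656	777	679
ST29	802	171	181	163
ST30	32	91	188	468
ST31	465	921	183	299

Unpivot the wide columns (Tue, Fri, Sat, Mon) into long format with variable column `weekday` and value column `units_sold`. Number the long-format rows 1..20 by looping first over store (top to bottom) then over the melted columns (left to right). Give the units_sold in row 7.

20 rows total (5 × 4). Row 7: index ⌊(7-1)/4⌋ = 1 into store → ST28; (7-1) mod 4 = 2 into the melted columns → Sat.
So row 7 is (ST28, Sat, 777); units_sold = 777.

777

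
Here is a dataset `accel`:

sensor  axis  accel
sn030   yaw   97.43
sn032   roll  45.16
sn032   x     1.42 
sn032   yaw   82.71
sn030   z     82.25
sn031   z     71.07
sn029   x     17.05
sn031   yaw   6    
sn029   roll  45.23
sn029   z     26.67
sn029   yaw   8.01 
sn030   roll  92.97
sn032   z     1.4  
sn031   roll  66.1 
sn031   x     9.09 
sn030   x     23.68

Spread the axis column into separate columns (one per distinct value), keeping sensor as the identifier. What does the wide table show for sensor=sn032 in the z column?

1.4

Wide layout: rows indexed by sensor, columns are the 4 distinct axis values (yaw, roll, x, z).
Cell (sensor=sn032, axis=z) draws from the long row where sensor=sn032 and axis=z, which has accel=1.4.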